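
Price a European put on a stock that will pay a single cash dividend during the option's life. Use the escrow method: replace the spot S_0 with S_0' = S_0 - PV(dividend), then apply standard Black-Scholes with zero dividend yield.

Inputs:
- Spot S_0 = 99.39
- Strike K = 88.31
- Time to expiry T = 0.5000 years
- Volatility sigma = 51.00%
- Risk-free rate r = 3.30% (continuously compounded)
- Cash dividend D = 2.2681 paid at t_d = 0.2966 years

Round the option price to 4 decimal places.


PV(D) = D * exp(-r * t_d) = 2.2681 * 0.99025994 = 2.24600858
S_0' = S_0 - PV(D) = 99.3900 - 2.24600858 = 97.14399142
d1 = (ln(S_0'/K) + (r + sigma^2/2)*T) / (sigma*sqrt(T)) = 0.49044365
d2 = d1 - sigma*sqrt(T) = 0.12981919
exp(-rT) = 0.98363538
N(-d1) = 0.31191000; N(-d2) = 0.44835474
P = K * exp(-rT) * N(-d2) - S_0' * N(-d1) = 88.3100 * 0.98363538 * 0.44835474 - 97.14399142 * 0.31191000 = 8.6461

Answer: Price = 8.6461


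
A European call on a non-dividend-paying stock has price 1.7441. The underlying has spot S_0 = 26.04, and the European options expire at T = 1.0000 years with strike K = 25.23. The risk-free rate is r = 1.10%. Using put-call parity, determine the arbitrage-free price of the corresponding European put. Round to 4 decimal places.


Put-call parity: C - P = S_0 * exp(-qT) - K * exp(-rT).
S_0 * exp(-qT) = 26.0400 * 1.00000000 = 26.04000000
K * exp(-rT) = 25.2300 * 0.98906028 = 24.95399083
P = C - S*exp(-qT) + K*exp(-rT)
P = 1.7441 - 26.04000000 + 24.95399083 = 0.6581

Answer: Put price = 0.6581


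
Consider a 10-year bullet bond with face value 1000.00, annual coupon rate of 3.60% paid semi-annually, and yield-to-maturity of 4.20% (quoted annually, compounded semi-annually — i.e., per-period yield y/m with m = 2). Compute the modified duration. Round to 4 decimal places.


Answer: Modified duration = 8.2655

Derivation:
Coupon per period c = face * coupon_rate / m = 18.000000
Periods per year m = 2; per-period yield y/m = 0.021000
Number of cashflows N = 20
Cashflows (t years, CF_t, discount factor 1/(1+y/m)^(m*t), PV):
  t = 0.5000: CF_t = 18.000000, DF = 0.979432, PV = 17.629775
  t = 1.0000: CF_t = 18.000000, DF = 0.959287, PV = 17.267164
  t = 1.5000: CF_t = 18.000000, DF = 0.939556, PV = 16.912012
  t = 2.0000: CF_t = 18.000000, DF = 0.920231, PV = 16.564165
  t = 2.5000: CF_t = 18.000000, DF = 0.901304, PV = 16.223472
  t = 3.0000: CF_t = 18.000000, DF = 0.882766, PV = 15.889786
  t = 3.5000: CF_t = 18.000000, DF = 0.864609, PV = 15.562964
  t = 4.0000: CF_t = 18.000000, DF = 0.846826, PV = 15.242864
  t = 4.5000: CF_t = 18.000000, DF = 0.829408, PV = 14.929347
  t = 5.0000: CF_t = 18.000000, DF = 0.812349, PV = 14.622280
  t = 5.5000: CF_t = 18.000000, DF = 0.795640, PV = 14.321528
  t = 6.0000: CF_t = 18.000000, DF = 0.779276, PV = 14.026961
  t = 6.5000: CF_t = 18.000000, DF = 0.763247, PV = 13.738454
  t = 7.0000: CF_t = 18.000000, DF = 0.747549, PV = 13.455880
  t = 7.5000: CF_t = 18.000000, DF = 0.732173, PV = 13.179119
  t = 8.0000: CF_t = 18.000000, DF = 0.717114, PV = 12.908050
  t = 8.5000: CF_t = 18.000000, DF = 0.702364, PV = 12.642556
  t = 9.0000: CF_t = 18.000000, DF = 0.687918, PV = 12.382523
  t = 9.5000: CF_t = 18.000000, DF = 0.673769, PV = 12.127839
  t = 10.0000: CF_t = 1018.000000, DF = 0.659911, PV = 671.789074
Price P = sum_t PV_t = 951.415812
First compute Macaulay numerator sum_t t * PV_t:
  t * PV_t at t = 0.5000: 8.814887
  t * PV_t at t = 1.0000: 17.267164
  t * PV_t at t = 1.5000: 25.368018
  t * PV_t at t = 2.0000: 33.128329
  t * PV_t at t = 2.5000: 40.558679
  t * PV_t at t = 3.0000: 47.669358
  t * PV_t at t = 3.5000: 54.470374
  t * PV_t at t = 4.0000: 60.971455
  t * PV_t at t = 4.5000: 67.182064
  t * PV_t at t = 5.0000: 73.111398
  t * PV_t at t = 5.5000: 78.768401
  t * PV_t at t = 6.0000: 84.161768
  t * PV_t at t = 6.5000: 89.299950
  t * PV_t at t = 7.0000: 94.191162
  t * PV_t at t = 7.5000: 98.843391
  t * PV_t at t = 8.0000: 103.264398
  t * PV_t at t = 8.5000: 107.461727
  t * PV_t at t = 9.0000: 111.442708
  t * PV_t at t = 9.5000: 115.214466
  t * PV_t at t = 10.0000: 6717.890741
Macaulay duration D = 8029.080440 / 951.415812 = 8.439087
Modified duration = D / (1 + y/m) = 8.439087 / (1 + 0.021000) = 8.265511


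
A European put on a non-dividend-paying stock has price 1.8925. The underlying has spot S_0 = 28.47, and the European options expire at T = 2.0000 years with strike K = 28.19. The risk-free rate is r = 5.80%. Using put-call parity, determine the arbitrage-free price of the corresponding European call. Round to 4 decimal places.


Answer: Call price = 5.2600

Derivation:
Put-call parity: C - P = S_0 * exp(-qT) - K * exp(-rT).
S_0 * exp(-qT) = 28.4700 * 1.00000000 = 28.47000000
K * exp(-rT) = 28.1900 * 0.89047522 = 25.10249654
C = P + S*exp(-qT) - K*exp(-rT)
C = 1.8925 + 28.47000000 - 25.10249654 = 5.2600


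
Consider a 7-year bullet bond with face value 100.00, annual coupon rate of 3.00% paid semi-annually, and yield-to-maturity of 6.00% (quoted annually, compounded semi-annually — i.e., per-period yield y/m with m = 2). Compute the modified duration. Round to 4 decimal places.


Coupon per period c = face * coupon_rate / m = 1.500000
Periods per year m = 2; per-period yield y/m = 0.030000
Number of cashflows N = 14
Cashflows (t years, CF_t, discount factor 1/(1+y/m)^(m*t), PV):
  t = 0.5000: CF_t = 1.500000, DF = 0.970874, PV = 1.456311
  t = 1.0000: CF_t = 1.500000, DF = 0.942596, PV = 1.413894
  t = 1.5000: CF_t = 1.500000, DF = 0.915142, PV = 1.372712
  t = 2.0000: CF_t = 1.500000, DF = 0.888487, PV = 1.332731
  t = 2.5000: CF_t = 1.500000, DF = 0.862609, PV = 1.293913
  t = 3.0000: CF_t = 1.500000, DF = 0.837484, PV = 1.256226
  t = 3.5000: CF_t = 1.500000, DF = 0.813092, PV = 1.219637
  t = 4.0000: CF_t = 1.500000, DF = 0.789409, PV = 1.184114
  t = 4.5000: CF_t = 1.500000, DF = 0.766417, PV = 1.149625
  t = 5.0000: CF_t = 1.500000, DF = 0.744094, PV = 1.116141
  t = 5.5000: CF_t = 1.500000, DF = 0.722421, PV = 1.083632
  t = 6.0000: CF_t = 1.500000, DF = 0.701380, PV = 1.052070
  t = 6.5000: CF_t = 1.500000, DF = 0.680951, PV = 1.021427
  t = 7.0000: CF_t = 101.500000, DF = 0.661118, PV = 67.103457
Price P = sum_t PV_t = 83.055890
First compute Macaulay numerator sum_t t * PV_t:
  t * PV_t at t = 0.5000: 0.728155
  t * PV_t at t = 1.0000: 1.413894
  t * PV_t at t = 1.5000: 2.059069
  t * PV_t at t = 2.0000: 2.665461
  t * PV_t at t = 2.5000: 3.234783
  t * PV_t at t = 3.0000: 3.768679
  t * PV_t at t = 3.5000: 4.268730
  t * PV_t at t = 4.0000: 4.736455
  t * PV_t at t = 4.5000: 5.173313
  t * PV_t at t = 5.0000: 5.580704
  t * PV_t at t = 5.5000: 5.959976
  t * PV_t at t = 6.0000: 6.312419
  t * PV_t at t = 6.5000: 6.639276
  t * PV_t at t = 7.0000: 469.724201
Macaulay duration D = 522.265115 / 83.055890 = 6.288117
Modified duration = D / (1 + y/m) = 6.288117 / (1 + 0.030000) = 6.104967

Answer: Modified duration = 6.1050


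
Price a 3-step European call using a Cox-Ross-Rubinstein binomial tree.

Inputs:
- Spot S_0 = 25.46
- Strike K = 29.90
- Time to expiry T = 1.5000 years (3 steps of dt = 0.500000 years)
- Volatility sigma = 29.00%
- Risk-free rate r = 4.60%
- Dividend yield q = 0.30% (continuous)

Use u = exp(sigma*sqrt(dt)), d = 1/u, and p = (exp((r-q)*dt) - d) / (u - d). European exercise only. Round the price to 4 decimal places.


dt = T/N = 0.500000
u = exp(sigma*sqrt(dt)) = 1.227600; d = 1/u = 0.814598
p = (exp((r-q)*dt) - d) / (u - d) = 0.501535
Discount per step: exp(-r*dt) = 0.977262
Stock lattice S(k, i) with i counting down-moves:
  k=0: S(0,0) = 25.4600
  k=1: S(1,0) = 31.2547; S(1,1) = 20.7397
  k=2: S(2,0) = 38.3683; S(2,1) = 25.4600; S(2,2) = 16.8945
  k=3: S(3,0) = 47.1009; S(3,1) = 31.2547; S(3,2) = 20.7397; S(3,3) = 13.7622
Terminal payoffs V(N, i) = max(S_T - K, 0):
  V(3,0) = 17.200871; V(3,1) = 1.354694; V(3,2) = 0.000000; V(3,3) = 0.000000
Backward induction: V(k, i) = exp(-r*dt) * [p * V(k+1, i) + (1-p) * V(k+1, i+1)].
  V(2,0) = exp(-r*dt) * [p*17.200871 + (1-p)*1.354694] = 9.090601
  V(2,1) = exp(-r*dt) * [p*1.354694 + (1-p)*0.000000] = 0.663978
  V(2,2) = exp(-r*dt) * [p*0.000000 + (1-p)*0.000000] = 0.000000
  V(1,0) = exp(-r*dt) * [p*9.090601 + (1-p)*0.663978] = 4.779034
  V(1,1) = exp(-r*dt) * [p*0.663978 + (1-p)*0.000000] = 0.325436
  V(0,0) = exp(-r*dt) * [p*4.779034 + (1-p)*0.325436] = 2.500885

Answer: Price = V(0,0) = 2.5009


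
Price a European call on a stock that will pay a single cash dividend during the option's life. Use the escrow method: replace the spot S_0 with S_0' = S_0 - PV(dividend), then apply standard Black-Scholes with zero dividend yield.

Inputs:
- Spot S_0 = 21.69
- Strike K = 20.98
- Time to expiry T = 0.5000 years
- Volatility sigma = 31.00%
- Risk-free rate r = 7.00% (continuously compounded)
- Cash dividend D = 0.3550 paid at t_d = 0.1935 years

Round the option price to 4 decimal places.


PV(D) = D * exp(-r * t_d) = 0.3550 * 0.98654632 = 0.35022394
S_0' = S_0 - PV(D) = 21.6900 - 0.35022394 = 21.33977606
d1 = (ln(S_0'/K) + (r + sigma^2/2)*T) / (sigma*sqrt(T)) = 0.34683884
d2 = d1 - sigma*sqrt(T) = 0.12763573
exp(-rT) = 0.96560542
N(d1) = 0.63564380; N(d2) = 0.55078137
C = S_0' * N(d1) - K * exp(-rT) * N(d2) = 21.33977606 * 0.63564380 - 20.9800 * 0.96560542 * 0.55078137 = 2.4065

Answer: Price = 2.4065


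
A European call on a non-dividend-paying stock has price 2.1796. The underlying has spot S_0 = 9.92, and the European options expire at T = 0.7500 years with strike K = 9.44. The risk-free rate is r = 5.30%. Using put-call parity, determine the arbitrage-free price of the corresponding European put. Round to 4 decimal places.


Answer: Put price = 1.3317

Derivation:
Put-call parity: C - P = S_0 * exp(-qT) - K * exp(-rT).
S_0 * exp(-qT) = 9.9200 * 1.00000000 = 9.92000000
K * exp(-rT) = 9.4400 * 0.96102967 = 9.07212005
P = C - S*exp(-qT) + K*exp(-rT)
P = 2.1796 - 9.92000000 + 9.07212005 = 1.3317


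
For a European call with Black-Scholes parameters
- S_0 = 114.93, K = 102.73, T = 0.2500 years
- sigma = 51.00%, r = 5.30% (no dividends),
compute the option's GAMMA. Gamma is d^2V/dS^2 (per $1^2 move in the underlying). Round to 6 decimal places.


Answer: Gamma = 0.011235

Derivation:
d1 = 0.6195355300; d2 = 0.3645355300
phi(d1) = 0.3292787345; exp(-qT) = 1.0000000000; exp(-rT) = 0.9868373948
Gamma = exp(-qT) * phi(d1) / (S * sigma * sqrt(T)) = 1.0000000000 * 0.3292787345 / (114.9300 * 0.5100 * 0.5000000000) = 0.011235


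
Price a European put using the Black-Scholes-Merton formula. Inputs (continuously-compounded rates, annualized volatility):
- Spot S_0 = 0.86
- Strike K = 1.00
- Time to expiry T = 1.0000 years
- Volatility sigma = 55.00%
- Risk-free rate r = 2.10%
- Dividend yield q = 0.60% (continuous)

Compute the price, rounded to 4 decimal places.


d1 = (ln(S/K) + (r - q + 0.5*sigma^2) * T) / (sigma * sqrt(T)) = 0.02804929
d2 = d1 - sigma * sqrt(T) = -0.52195071
exp(-rT) = 0.97921896; exp(-qT) = 0.99401796
P = K * exp(-rT) * N(-d2) - S_0 * exp(-qT) * N(-d1)
N(-d1) = 0.48881142; N(-d2) = 0.69914767
P = 1.0000 * 0.97921896 * 0.69914767 - 0.8600 * 0.99401796 * 0.48881142 = 0.2668

Answer: Price = 0.2668


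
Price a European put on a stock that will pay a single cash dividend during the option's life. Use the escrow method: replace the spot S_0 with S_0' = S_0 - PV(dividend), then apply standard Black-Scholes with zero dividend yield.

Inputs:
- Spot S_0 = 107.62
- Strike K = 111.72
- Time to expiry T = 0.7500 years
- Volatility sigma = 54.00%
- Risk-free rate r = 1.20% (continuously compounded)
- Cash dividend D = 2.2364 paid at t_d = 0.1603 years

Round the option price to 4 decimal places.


Answer: Price = 22.7516

Derivation:
PV(D) = D * exp(-r * t_d) = 2.2364 * 0.99807825 = 2.23210220
S_0' = S_0 - PV(D) = 107.6200 - 2.23210220 = 105.38789780
d1 = (ln(S_0'/K) + (r + sigma^2/2)*T) / (sigma*sqrt(T)) = 0.12830448
d2 = d1 - sigma*sqrt(T) = -0.33934924
exp(-rT) = 0.99104038
N(-d1) = 0.44895401; N(-d2) = 0.63282667
P = K * exp(-rT) * N(-d2) - S_0' * N(-d1) = 111.7200 * 0.99104038 * 0.63282667 - 105.38789780 * 0.44895401 = 22.7516


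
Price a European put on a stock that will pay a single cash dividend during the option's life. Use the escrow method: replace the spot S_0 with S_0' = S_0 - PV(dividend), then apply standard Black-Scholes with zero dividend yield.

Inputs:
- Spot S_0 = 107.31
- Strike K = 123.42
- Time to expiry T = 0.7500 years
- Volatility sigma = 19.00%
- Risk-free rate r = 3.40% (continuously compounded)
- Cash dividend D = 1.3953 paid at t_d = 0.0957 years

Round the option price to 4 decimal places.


Answer: Price = 16.7243

Derivation:
PV(D) = D * exp(-r * t_d) = 1.3953 * 0.99675149 = 1.39076735
S_0' = S_0 - PV(D) = 107.3100 - 1.39076735 = 105.91923265
d1 = (ln(S_0'/K) + (r + sigma^2/2)*T) / (sigma*sqrt(T)) = -0.69208390
d2 = d1 - sigma*sqrt(T) = -0.85662873
exp(-rT) = 0.97482238
N(-d1) = 0.75555768; N(-d2) = 0.80417495
P = K * exp(-rT) * N(-d2) - S_0' * N(-d1) = 123.4200 * 0.97482238 * 0.80417495 - 105.91923265 * 0.75555768 = 16.7243


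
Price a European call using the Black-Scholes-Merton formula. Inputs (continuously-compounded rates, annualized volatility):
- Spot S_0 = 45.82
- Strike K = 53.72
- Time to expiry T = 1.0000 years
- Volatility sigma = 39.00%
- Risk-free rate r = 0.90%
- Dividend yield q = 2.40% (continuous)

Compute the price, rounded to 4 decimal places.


Answer: Price = 4.0513

Derivation:
d1 = (ln(S/K) + (r - q + 0.5*sigma^2) * T) / (sigma * sqrt(T)) = -0.25131973
d2 = d1 - sigma * sqrt(T) = -0.64131973
exp(-rT) = 0.99104038; exp(-qT) = 0.97628571
C = S_0 * exp(-qT) * N(d1) - K * exp(-rT) * N(d2)
N(d1) = 0.40078346; N(d2) = 0.26065749
C = 45.8200 * 0.97628571 * 0.40078346 - 53.7200 * 0.99104038 * 0.26065749 = 4.0513


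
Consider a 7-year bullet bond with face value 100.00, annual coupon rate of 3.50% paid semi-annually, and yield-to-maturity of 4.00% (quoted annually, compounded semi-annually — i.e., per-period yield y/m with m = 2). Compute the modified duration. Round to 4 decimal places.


Answer: Modified duration = 6.1322

Derivation:
Coupon per period c = face * coupon_rate / m = 1.750000
Periods per year m = 2; per-period yield y/m = 0.020000
Number of cashflows N = 14
Cashflows (t years, CF_t, discount factor 1/(1+y/m)^(m*t), PV):
  t = 0.5000: CF_t = 1.750000, DF = 0.980392, PV = 1.715686
  t = 1.0000: CF_t = 1.750000, DF = 0.961169, PV = 1.682045
  t = 1.5000: CF_t = 1.750000, DF = 0.942322, PV = 1.649064
  t = 2.0000: CF_t = 1.750000, DF = 0.923845, PV = 1.616729
  t = 2.5000: CF_t = 1.750000, DF = 0.905731, PV = 1.585029
  t = 3.0000: CF_t = 1.750000, DF = 0.887971, PV = 1.553950
  t = 3.5000: CF_t = 1.750000, DF = 0.870560, PV = 1.523480
  t = 4.0000: CF_t = 1.750000, DF = 0.853490, PV = 1.493608
  t = 4.5000: CF_t = 1.750000, DF = 0.836755, PV = 1.464322
  t = 5.0000: CF_t = 1.750000, DF = 0.820348, PV = 1.435610
  t = 5.5000: CF_t = 1.750000, DF = 0.804263, PV = 1.407460
  t = 6.0000: CF_t = 1.750000, DF = 0.788493, PV = 1.379863
  t = 6.5000: CF_t = 1.750000, DF = 0.773033, PV = 1.352807
  t = 7.0000: CF_t = 101.750000, DF = 0.757875, PV = 77.113784
Price P = sum_t PV_t = 96.973438
First compute Macaulay numerator sum_t t * PV_t:
  t * PV_t at t = 0.5000: 0.857843
  t * PV_t at t = 1.0000: 1.682045
  t * PV_t at t = 1.5000: 2.473596
  t * PV_t at t = 2.0000: 3.233459
  t * PV_t at t = 2.5000: 3.962572
  t * PV_t at t = 3.0000: 4.661850
  t * PV_t at t = 3.5000: 5.332181
  t * PV_t at t = 4.0000: 5.974433
  t * PV_t at t = 4.5000: 6.589448
  t * PV_t at t = 5.0000: 7.178048
  t * PV_t at t = 5.5000: 7.741032
  t * PV_t at t = 6.0000: 8.279178
  t * PV_t at t = 6.5000: 8.793245
  t * PV_t at t = 7.0000: 539.796486
Macaulay duration D = 606.555416 / 96.973438 = 6.254861
Modified duration = D / (1 + y/m) = 6.254861 / (1 + 0.020000) = 6.132217


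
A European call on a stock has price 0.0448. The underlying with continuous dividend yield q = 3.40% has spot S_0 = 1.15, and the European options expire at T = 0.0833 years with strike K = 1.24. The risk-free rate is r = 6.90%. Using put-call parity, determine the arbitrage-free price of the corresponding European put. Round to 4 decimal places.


Answer: Put price = 0.1309

Derivation:
Put-call parity: C - P = S_0 * exp(-qT) - K * exp(-rT).
S_0 * exp(-qT) = 1.1500 * 0.99717181 = 1.14674758
K * exp(-rT) = 1.2400 * 0.99426879 = 1.23289330
P = C - S*exp(-qT) + K*exp(-rT)
P = 0.0448 - 1.14674758 + 1.23289330 = 0.1309


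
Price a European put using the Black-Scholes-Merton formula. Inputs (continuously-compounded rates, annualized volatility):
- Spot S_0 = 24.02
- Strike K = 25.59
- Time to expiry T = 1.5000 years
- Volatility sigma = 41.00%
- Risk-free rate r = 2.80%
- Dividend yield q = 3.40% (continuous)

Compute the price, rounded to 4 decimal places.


Answer: Price = 5.5981

Derivation:
d1 = (ln(S/K) + (r - q + 0.5*sigma^2) * T) / (sigma * sqrt(T)) = 0.10706096
d2 = d1 - sigma * sqrt(T) = -0.39508444
exp(-rT) = 0.95886978; exp(-qT) = 0.95027867
P = K * exp(-rT) * N(-d2) - S_0 * exp(-qT) * N(-d1)
N(-d1) = 0.45737031; N(-d2) = 0.65360971
P = 25.5900 * 0.95886978 * 0.65360971 - 24.0200 * 0.95027867 * 0.45737031 = 5.5981


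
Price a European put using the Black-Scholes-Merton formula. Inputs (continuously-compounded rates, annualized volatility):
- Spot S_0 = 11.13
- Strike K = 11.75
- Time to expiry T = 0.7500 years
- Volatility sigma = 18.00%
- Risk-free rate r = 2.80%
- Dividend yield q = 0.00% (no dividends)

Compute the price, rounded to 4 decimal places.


Answer: Price = 0.9069

Derivation:
d1 = (ln(S/K) + (r - q + 0.5*sigma^2) * T) / (sigma * sqrt(T)) = -0.13509403
d2 = d1 - sigma * sqrt(T) = -0.29097860
exp(-rT) = 0.97921896; exp(-qT) = 1.00000000
P = K * exp(-rT) * N(-d2) - S_0 * exp(-qT) * N(-d1)
N(-d1) = 0.55373124; N(-d2) = 0.61446616
P = 11.7500 * 0.97921896 * 0.61446616 - 11.1300 * 1.00000000 * 0.55373124 = 0.9069


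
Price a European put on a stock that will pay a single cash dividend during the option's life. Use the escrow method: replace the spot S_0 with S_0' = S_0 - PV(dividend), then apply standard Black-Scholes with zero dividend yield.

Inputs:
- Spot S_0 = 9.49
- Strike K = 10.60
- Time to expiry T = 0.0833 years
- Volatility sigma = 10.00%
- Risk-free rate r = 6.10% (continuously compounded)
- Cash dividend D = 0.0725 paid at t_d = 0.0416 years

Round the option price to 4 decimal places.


PV(D) = D * exp(-r * t_d) = 0.0725 * 0.99746562 = 0.07231626
S_0' = S_0 - PV(D) = 9.4900 - 0.07231626 = 9.41768374
d1 = (ln(S_0'/K) + (r + sigma^2/2)*T) / (sigma*sqrt(T)) = -3.90714601
d2 = d1 - sigma*sqrt(T) = -3.93600775
exp(-rT) = 0.99493159
N(-d1) = 0.99995330; N(-d2) = 0.99995858
P = K * exp(-rT) * N(-d2) - S_0' * N(-d1) = 10.6000 * 0.99493159 * 0.99995858 - 9.41768374 * 0.99995330 = 1.1286

Answer: Price = 1.1286


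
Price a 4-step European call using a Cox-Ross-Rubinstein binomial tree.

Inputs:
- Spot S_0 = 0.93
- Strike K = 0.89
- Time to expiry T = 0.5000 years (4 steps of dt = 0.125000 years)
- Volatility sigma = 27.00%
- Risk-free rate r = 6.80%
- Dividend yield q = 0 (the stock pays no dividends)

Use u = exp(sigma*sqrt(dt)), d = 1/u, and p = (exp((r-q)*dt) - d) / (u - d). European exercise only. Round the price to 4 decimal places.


Answer: Price = V(0,0) = 0.1097

Derivation:
dt = T/N = 0.125000
u = exp(sigma*sqrt(dt)) = 1.100164; d = 1/u = 0.908955
p = (exp((r-q)*dt) - d) / (u - d) = 0.520797
Discount per step: exp(-r*dt) = 0.991536
Stock lattice S(k, i) with i counting down-moves:
  k=0: S(0,0) = 0.9300
  k=1: S(1,0) = 1.0232; S(1,1) = 0.8453
  k=2: S(2,0) = 1.1256; S(2,1) = 0.9300; S(2,2) = 0.7684
  k=3: S(3,0) = 1.2384; S(3,1) = 1.0232; S(3,2) = 0.8453; S(3,3) = 0.6984
  k=4: S(4,0) = 1.3624; S(4,1) = 1.1256; S(4,2) = 0.9300; S(4,3) = 0.7684; S(4,4) = 0.6348
Terminal payoffs V(N, i) = max(S_T - K, 0):
  V(4,0) = 0.472426; V(4,1) = 0.235636; V(4,2) = 0.040000; V(4,3) = 0.000000; V(4,4) = 0.000000
Backward induction: V(k, i) = exp(-r*dt) * [p * V(k+1, i) + (1-p) * V(k+1, i+1)].
  V(3,0) = exp(-r*dt) * [p*0.472426 + (1-p)*0.235636] = 0.355917
  V(3,1) = exp(-r*dt) * [p*0.235636 + (1-p)*0.040000] = 0.140686
  V(3,2) = exp(-r*dt) * [p*0.040000 + (1-p)*0.000000] = 0.020656
  V(3,3) = exp(-r*dt) * [p*0.000000 + (1-p)*0.000000] = 0.000000
  V(2,0) = exp(-r*dt) * [p*0.355917 + (1-p)*0.140686] = 0.250638
  V(2,1) = exp(-r*dt) * [p*0.140686 + (1-p)*0.020656] = 0.082463
  V(2,2) = exp(-r*dt) * [p*0.020656 + (1-p)*0.000000] = 0.010666
  V(1,0) = exp(-r*dt) * [p*0.250638 + (1-p)*0.082463] = 0.168609
  V(1,1) = exp(-r*dt) * [p*0.082463 + (1-p)*0.010666] = 0.047651
  V(0,0) = exp(-r*dt) * [p*0.168609 + (1-p)*0.047651] = 0.109709


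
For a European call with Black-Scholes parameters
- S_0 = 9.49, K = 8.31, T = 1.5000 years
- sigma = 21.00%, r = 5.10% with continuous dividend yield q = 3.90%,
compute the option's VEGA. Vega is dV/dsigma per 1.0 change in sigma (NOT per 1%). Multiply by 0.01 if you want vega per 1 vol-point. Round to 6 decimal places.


d1 = 0.7148388831; d2 = 0.4576424601
phi(d1) = 0.3089932498; exp(-qT) = 0.9431782404; exp(-rT) = 0.9263529143
Vega = S * exp(-qT) * phi(d1) * sqrt(T) = 9.4900 * 0.9431782404 * 0.3089932498 * 1.2247448714 = 3.387307

Answer: Vega = 3.387307


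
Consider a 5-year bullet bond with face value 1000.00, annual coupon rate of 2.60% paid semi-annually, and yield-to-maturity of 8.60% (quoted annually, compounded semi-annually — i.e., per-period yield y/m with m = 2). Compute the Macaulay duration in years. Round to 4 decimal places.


Coupon per period c = face * coupon_rate / m = 13.000000
Periods per year m = 2; per-period yield y/m = 0.043000
Number of cashflows N = 10
Cashflows (t years, CF_t, discount factor 1/(1+y/m)^(m*t), PV):
  t = 0.5000: CF_t = 13.000000, DF = 0.958773, PV = 12.464046
  t = 1.0000: CF_t = 13.000000, DF = 0.919245, PV = 11.950188
  t = 1.5000: CF_t = 13.000000, DF = 0.881347, PV = 11.457515
  t = 2.0000: CF_t = 13.000000, DF = 0.845012, PV = 10.985153
  t = 2.5000: CF_t = 13.000000, DF = 0.810174, PV = 10.532266
  t = 3.0000: CF_t = 13.000000, DF = 0.776773, PV = 10.098050
  t = 3.5000: CF_t = 13.000000, DF = 0.744749, PV = 9.681735
  t = 4.0000: CF_t = 13.000000, DF = 0.714045, PV = 9.282584
  t = 4.5000: CF_t = 13.000000, DF = 0.684607, PV = 8.899889
  t = 5.0000: CF_t = 1013.000000, DF = 0.656382, PV = 664.915353
Price P = sum_t PV_t = 760.266778
Macaulay numerator sum_t t * PV_t:
  t * PV_t at t = 0.5000: 6.232023
  t * PV_t at t = 1.0000: 11.950188
  t * PV_t at t = 1.5000: 17.186272
  t * PV_t at t = 2.0000: 21.970306
  t * PV_t at t = 2.5000: 26.330664
  t * PV_t at t = 3.0000: 30.294149
  t * PV_t at t = 3.5000: 33.886073
  t * PV_t at t = 4.0000: 37.130336
  t * PV_t at t = 4.5000: 40.049499
  t * PV_t at t = 5.0000: 3324.576766
Macaulay duration D = (sum_t t * PV_t) / P = 3549.606276 / 760.266778 = 4.668896

Answer: Macaulay duration = 4.6689 years


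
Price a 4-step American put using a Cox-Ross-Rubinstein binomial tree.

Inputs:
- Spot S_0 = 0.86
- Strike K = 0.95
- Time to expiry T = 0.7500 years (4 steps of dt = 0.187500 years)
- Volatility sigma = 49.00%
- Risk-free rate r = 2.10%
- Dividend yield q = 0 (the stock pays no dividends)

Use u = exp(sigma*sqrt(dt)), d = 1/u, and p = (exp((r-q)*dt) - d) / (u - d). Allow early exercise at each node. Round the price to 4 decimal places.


dt = T/N = 0.187500
u = exp(sigma*sqrt(dt)) = 1.236366; d = 1/u = 0.808822
p = (exp((r-q)*dt) - d) / (u - d) = 0.456382
Discount per step: exp(-r*dt) = 0.996070
Stock lattice S(k, i) with i counting down-moves:
  k=0: S(0,0) = 0.8600
  k=1: S(1,0) = 1.0633; S(1,1) = 0.6956
  k=2: S(2,0) = 1.3146; S(2,1) = 0.8600; S(2,2) = 0.5626
  k=3: S(3,0) = 1.6253; S(3,1) = 1.0633; S(3,2) = 0.6956; S(3,3) = 0.4550
  k=4: S(4,0) = 2.0095; S(4,1) = 1.3146; S(4,2) = 0.8600; S(4,3) = 0.5626; S(4,4) = 0.3681
Terminal payoffs V(N, i) = max(K - S_T, 0):
  V(4,0) = 0.000000; V(4,1) = 0.000000; V(4,2) = 0.090000; V(4,3) = 0.387394; V(4,4) = 0.581947
Backward induction: V(k, i) = exp(-r*dt) * [p * V(k+1, i) + (1-p) * V(k+1, i+1)]; then take max(V_cont, immediate exercise) for American.
  V(3,0) = exp(-r*dt) * [p*0.000000 + (1-p)*0.000000] = 0.000000; exercise = 0.000000; V(3,0) = max -> 0.000000
  V(3,1) = exp(-r*dt) * [p*0.000000 + (1-p)*0.090000] = 0.048733; exercise = 0.000000; V(3,1) = max -> 0.048733
  V(3,2) = exp(-r*dt) * [p*0.090000 + (1-p)*0.387394] = 0.250680; exercise = 0.254413; V(3,2) = max -> 0.254413
  V(3,3) = exp(-r*dt) * [p*0.387394 + (1-p)*0.581947] = 0.491218; exercise = 0.494952; V(3,3) = max -> 0.494952
  V(2,0) = exp(-r*dt) * [p*0.000000 + (1-p)*0.048733] = 0.026388; exercise = 0.000000; V(2,0) = max -> 0.026388
  V(2,1) = exp(-r*dt) * [p*0.048733 + (1-p)*0.254413] = 0.159914; exercise = 0.090000; V(2,1) = max -> 0.159914
  V(2,2) = exp(-r*dt) * [p*0.254413 + (1-p)*0.494952] = 0.383661; exercise = 0.387394; V(2,2) = max -> 0.387394
  V(1,0) = exp(-r*dt) * [p*0.026388 + (1-p)*0.159914] = 0.098586; exercise = 0.000000; V(1,0) = max -> 0.098586
  V(1,1) = exp(-r*dt) * [p*0.159914 + (1-p)*0.387394] = 0.282462; exercise = 0.254413; V(1,1) = max -> 0.282462
  V(0,0) = exp(-r*dt) * [p*0.098586 + (1-p)*0.282462] = 0.197764; exercise = 0.090000; V(0,0) = max -> 0.197764

Answer: Price = V(0,0) = 0.1978


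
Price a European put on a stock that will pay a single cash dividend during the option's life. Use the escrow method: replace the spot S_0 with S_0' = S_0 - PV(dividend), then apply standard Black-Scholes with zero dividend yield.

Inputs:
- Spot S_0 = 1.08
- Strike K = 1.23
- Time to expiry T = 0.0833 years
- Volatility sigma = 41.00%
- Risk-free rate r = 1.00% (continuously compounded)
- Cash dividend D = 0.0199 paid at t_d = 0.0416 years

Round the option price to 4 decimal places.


Answer: Price = 0.1757

Derivation:
PV(D) = D * exp(-r * t_d) = 0.0199 * 0.99958409 = 0.01989172
S_0' = S_0 - PV(D) = 1.0800 - 0.01989172 = 1.06010828
d1 = (ln(S_0'/K) + (r + sigma^2/2)*T) / (sigma*sqrt(T)) = -1.18993516
d2 = d1 - sigma*sqrt(T) = -1.30826829
exp(-rT) = 0.99916735
N(-d1) = 0.88296406; N(-d2) = 0.90460884
P = K * exp(-rT) * N(-d2) - S_0' * N(-d1) = 1.2300 * 0.99916735 * 0.90460884 - 1.06010828 * 0.88296406 = 0.1757


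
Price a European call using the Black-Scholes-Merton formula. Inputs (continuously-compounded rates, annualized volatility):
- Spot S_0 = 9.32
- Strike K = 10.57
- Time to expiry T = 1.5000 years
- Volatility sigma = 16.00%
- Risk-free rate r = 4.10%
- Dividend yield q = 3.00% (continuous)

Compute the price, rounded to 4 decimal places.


Answer: Price = 0.3320

Derivation:
d1 = (ln(S/K) + (r - q + 0.5*sigma^2) * T) / (sigma * sqrt(T)) = -0.46008139
d2 = d1 - sigma * sqrt(T) = -0.65604057
exp(-rT) = 0.94035295; exp(-qT) = 0.95599748
C = S_0 * exp(-qT) * N(d1) - K * exp(-rT) * N(d2)
N(d1) = 0.32272890; N(d2) = 0.25589901
C = 9.3200 * 0.95599748 * 0.32272890 - 10.5700 * 0.94035295 * 0.25589901 = 0.3320


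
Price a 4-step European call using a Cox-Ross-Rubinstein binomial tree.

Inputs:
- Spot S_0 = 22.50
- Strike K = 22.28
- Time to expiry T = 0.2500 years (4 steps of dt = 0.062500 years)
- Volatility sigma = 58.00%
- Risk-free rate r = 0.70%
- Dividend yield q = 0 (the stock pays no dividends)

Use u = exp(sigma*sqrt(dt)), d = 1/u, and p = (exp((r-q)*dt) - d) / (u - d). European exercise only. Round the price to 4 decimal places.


Answer: Price = V(0,0) = 2.5951

Derivation:
dt = T/N = 0.062500
u = exp(sigma*sqrt(dt)) = 1.156040; d = 1/u = 0.865022
p = (exp((r-q)*dt) - d) / (u - d) = 0.465317
Discount per step: exp(-r*dt) = 0.999563
Stock lattice S(k, i) with i counting down-moves:
  k=0: S(0,0) = 22.5000
  k=1: S(1,0) = 26.0109; S(1,1) = 19.4630
  k=2: S(2,0) = 30.0696; S(2,1) = 22.5000; S(2,2) = 16.8359
  k=3: S(3,0) = 34.7617; S(3,1) = 26.0109; S(3,2) = 19.4630; S(3,3) = 14.5635
  k=4: S(4,0) = 40.1859; S(4,1) = 30.0696; S(4,2) = 22.5000; S(4,3) = 16.8359; S(4,4) = 12.5977
Terminal payoffs V(N, i) = max(S_T - K, 0):
  V(4,0) = 17.905865; V(4,1) = 7.789618; V(4,2) = 0.220000; V(4,3) = 0.000000; V(4,4) = 0.000000
Backward induction: V(k, i) = exp(-r*dt) * [p * V(k+1, i) + (1-p) * V(k+1, i+1)].
  V(3,0) = exp(-r*dt) * [p*17.905865 + (1-p)*7.789618] = 12.491414
  V(3,1) = exp(-r*dt) * [p*7.789618 + (1-p)*0.220000] = 3.740636
  V(3,2) = exp(-r*dt) * [p*0.220000 + (1-p)*0.000000] = 0.102325
  V(3,3) = exp(-r*dt) * [p*0.000000 + (1-p)*0.000000] = 0.000000
  V(2,0) = exp(-r*dt) * [p*12.491414 + (1-p)*3.740636] = 7.809105
  V(2,1) = exp(-r*dt) * [p*3.740636 + (1-p)*0.102325] = 1.794508
  V(2,2) = exp(-r*dt) * [p*0.102325 + (1-p)*0.000000] = 0.047593
  V(1,0) = exp(-r*dt) * [p*7.809105 + (1-p)*1.794508] = 4.591193
  V(1,1) = exp(-r*dt) * [p*1.794508 + (1-p)*0.047593] = 0.860086
  V(0,0) = exp(-r*dt) * [p*4.591193 + (1-p)*0.860086] = 2.595098


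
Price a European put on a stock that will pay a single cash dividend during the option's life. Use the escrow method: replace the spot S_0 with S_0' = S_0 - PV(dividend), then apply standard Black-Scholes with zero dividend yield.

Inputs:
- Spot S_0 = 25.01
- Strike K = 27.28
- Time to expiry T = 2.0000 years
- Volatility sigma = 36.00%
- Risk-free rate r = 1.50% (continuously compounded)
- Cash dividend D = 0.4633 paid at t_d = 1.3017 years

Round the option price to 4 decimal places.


Answer: Price = 6.1405

Derivation:
PV(D) = D * exp(-r * t_d) = 0.4633 * 0.98066389 = 0.45434158
S_0' = S_0 - PV(D) = 25.0100 - 0.45434158 = 24.55565842
d1 = (ln(S_0'/K) + (r + sigma^2/2)*T) / (sigma*sqrt(T)) = 0.10682906
d2 = d1 - sigma*sqrt(T) = -0.40228782
exp(-rT) = 0.97044553
N(-d1) = 0.45746229; N(-d2) = 0.65626389
P = K * exp(-rT) * N(-d2) - S_0' * N(-d1) = 27.2800 * 0.97044553 * 0.65626389 - 24.55565842 * 0.45746229 = 6.1405


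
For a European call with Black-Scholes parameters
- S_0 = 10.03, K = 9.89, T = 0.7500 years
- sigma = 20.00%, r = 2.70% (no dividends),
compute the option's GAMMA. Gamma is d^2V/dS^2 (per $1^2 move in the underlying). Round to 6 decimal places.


Answer: Gamma = 0.220522

Derivation:
d1 = 0.2846709584; d2 = 0.1114658776
phi(d1) = 0.3831007343; exp(-qT) = 1.0000000000; exp(-rT) = 0.9799536543
Gamma = exp(-qT) * phi(d1) / (S * sigma * sqrt(T)) = 1.0000000000 * 0.3831007343 / (10.0300 * 0.2000 * 0.8660254038) = 0.220522


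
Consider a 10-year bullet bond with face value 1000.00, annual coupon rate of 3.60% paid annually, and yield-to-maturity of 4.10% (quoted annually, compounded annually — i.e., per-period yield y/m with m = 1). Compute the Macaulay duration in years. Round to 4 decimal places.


Coupon per period c = face * coupon_rate / m = 36.000000
Periods per year m = 1; per-period yield y/m = 0.041000
Number of cashflows N = 10
Cashflows (t years, CF_t, discount factor 1/(1+y/m)^(m*t), PV):
  t = 1.0000: CF_t = 36.000000, DF = 0.960615, PV = 34.582133
  t = 2.0000: CF_t = 36.000000, DF = 0.922781, PV = 33.220108
  t = 3.0000: CF_t = 36.000000, DF = 0.886437, PV = 31.911727
  t = 4.0000: CF_t = 36.000000, DF = 0.851524, PV = 30.654877
  t = 5.0000: CF_t = 36.000000, DF = 0.817987, PV = 29.447529
  t = 6.0000: CF_t = 36.000000, DF = 0.785770, PV = 28.287732
  t = 7.0000: CF_t = 36.000000, DF = 0.754823, PV = 27.173614
  t = 8.0000: CF_t = 36.000000, DF = 0.725094, PV = 26.103375
  t = 9.0000: CF_t = 36.000000, DF = 0.696536, PV = 25.075288
  t = 10.0000: CF_t = 1036.000000, DF = 0.669103, PV = 693.190274
Price P = sum_t PV_t = 959.646656
Macaulay numerator sum_t t * PV_t:
  t * PV_t at t = 1.0000: 34.582133
  t * PV_t at t = 2.0000: 66.440216
  t * PV_t at t = 3.0000: 95.735182
  t * PV_t at t = 4.0000: 122.619509
  t * PV_t at t = 5.0000: 147.237643
  t * PV_t at t = 6.0000: 169.726390
  t * PV_t at t = 7.0000: 190.215295
  t * PV_t at t = 8.0000: 208.827001
  t * PV_t at t = 9.0000: 225.677595
  t * PV_t at t = 10.0000: 6931.902735
Macaulay duration D = (sum_t t * PV_t) / P = 8192.963699 / 959.646656 = 8.537480

Answer: Macaulay duration = 8.5375 years


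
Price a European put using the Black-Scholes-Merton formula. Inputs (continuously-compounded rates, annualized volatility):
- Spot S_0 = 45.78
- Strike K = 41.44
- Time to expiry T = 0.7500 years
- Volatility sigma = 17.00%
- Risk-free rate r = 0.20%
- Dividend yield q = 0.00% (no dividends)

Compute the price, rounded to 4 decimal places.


d1 = (ln(S/K) + (r - q + 0.5*sigma^2) * T) / (sigma * sqrt(T)) = 0.76032423
d2 = d1 - sigma * sqrt(T) = 0.61309991
exp(-rT) = 0.99850112; exp(-qT) = 1.00000000
P = K * exp(-rT) * N(-d2) - S_0 * exp(-qT) * N(-d1)
N(-d1) = 0.22353040; N(-d2) = 0.26990514
P = 41.4400 * 0.99850112 * 0.26990514 - 45.7800 * 1.00000000 * 0.22353040 = 0.9349

Answer: Price = 0.9349


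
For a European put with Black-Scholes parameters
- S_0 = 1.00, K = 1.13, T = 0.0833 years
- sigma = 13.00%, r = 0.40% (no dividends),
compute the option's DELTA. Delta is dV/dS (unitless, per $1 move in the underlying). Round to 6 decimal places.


d1 = -3.2297362510; d2 = -3.2672565122
phi(d1) = 0.0021667289; exp(-qT) = 1.0000000000; exp(-rT) = 0.9996668555
N(-d1) = 0.9993804777
Delta = -exp(-qT) * N(-d1) = -1.0000000000 * 0.9993804777 = -0.999380

Answer: Delta = -0.999380


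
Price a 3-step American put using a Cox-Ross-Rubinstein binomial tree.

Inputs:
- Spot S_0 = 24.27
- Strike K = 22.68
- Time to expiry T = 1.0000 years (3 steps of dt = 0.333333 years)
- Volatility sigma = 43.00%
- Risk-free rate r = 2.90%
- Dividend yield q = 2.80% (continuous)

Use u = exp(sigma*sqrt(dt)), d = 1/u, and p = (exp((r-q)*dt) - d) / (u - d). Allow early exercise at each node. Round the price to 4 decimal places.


Answer: Price = V(0,0) = 3.4475

Derivation:
dt = T/N = 0.333333
u = exp(sigma*sqrt(dt)) = 1.281794; d = 1/u = 0.780157
p = (exp((r-q)*dt) - d) / (u - d) = 0.438916
Discount per step: exp(-r*dt) = 0.990380
Stock lattice S(k, i) with i counting down-moves:
  k=0: S(0,0) = 24.2700
  k=1: S(1,0) = 31.1091; S(1,1) = 18.9344
  k=2: S(2,0) = 39.8755; S(2,1) = 24.2700; S(2,2) = 14.7718
  k=3: S(3,0) = 51.1122; S(3,1) = 31.1091; S(3,2) = 18.9344; S(3,3) = 11.5243
Terminal payoffs V(N, i) = max(K - S_T, 0):
  V(3,0) = 0.000000; V(3,1) = 0.000000; V(3,2) = 3.745599; V(3,3) = 11.155685
Backward induction: V(k, i) = exp(-r*dt) * [p * V(k+1, i) + (1-p) * V(k+1, i+1)]; then take max(V_cont, immediate exercise) for American.
  V(2,0) = exp(-r*dt) * [p*0.000000 + (1-p)*0.000000] = 0.000000; exercise = 0.000000; V(2,0) = max -> 0.000000
  V(2,1) = exp(-r*dt) * [p*0.000000 + (1-p)*3.745599] = 2.081377; exercise = 0.000000; V(2,1) = max -> 2.081377
  V(2,2) = exp(-r*dt) * [p*3.745599 + (1-p)*11.155685] = 7.827247; exercise = 7.908203; V(2,2) = max -> 7.908203
  V(1,0) = exp(-r*dt) * [p*0.000000 + (1-p)*2.081377] = 1.156592; exercise = 0.000000; V(1,0) = max -> 1.156592
  V(1,1) = exp(-r*dt) * [p*2.081377 + (1-p)*7.908203] = 5.299240; exercise = 3.745599; V(1,1) = max -> 5.299240
  V(0,0) = exp(-r*dt) * [p*1.156592 + (1-p)*5.299240] = 3.447477; exercise = 0.000000; V(0,0) = max -> 3.447477


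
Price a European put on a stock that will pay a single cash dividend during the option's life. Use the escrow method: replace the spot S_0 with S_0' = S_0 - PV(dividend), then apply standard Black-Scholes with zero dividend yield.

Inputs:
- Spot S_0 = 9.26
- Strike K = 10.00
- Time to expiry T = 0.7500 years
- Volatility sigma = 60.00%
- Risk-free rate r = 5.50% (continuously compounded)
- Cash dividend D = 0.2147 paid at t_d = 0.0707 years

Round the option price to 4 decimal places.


Answer: Price = 2.1976

Derivation:
PV(D) = D * exp(-r * t_d) = 0.2147 * 0.99611905 = 0.21386676
S_0' = S_0 - PV(D) = 9.2600 - 0.21386676 = 9.04613324
d1 = (ln(S_0'/K) + (r + sigma^2/2)*T) / (sigma*sqrt(T)) = 0.14626651
d2 = d1 - sigma*sqrt(T) = -0.37334873
exp(-rT) = 0.95958920
N(-d1) = 0.44185550; N(-d2) = 0.64555555
P = K * exp(-rT) * N(-d2) - S_0' * N(-d1) = 10.0000 * 0.95958920 * 0.64555555 - 9.04613324 * 0.44185550 = 2.1976


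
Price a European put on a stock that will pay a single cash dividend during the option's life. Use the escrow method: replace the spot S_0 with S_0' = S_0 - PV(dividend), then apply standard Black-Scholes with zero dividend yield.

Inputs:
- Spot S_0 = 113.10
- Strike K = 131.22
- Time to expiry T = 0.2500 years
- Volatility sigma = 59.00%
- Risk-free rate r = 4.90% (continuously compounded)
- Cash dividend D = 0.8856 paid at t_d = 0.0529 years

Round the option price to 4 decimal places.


Answer: Price = 24.5275

Derivation:
PV(D) = D * exp(-r * t_d) = 0.8856 * 0.99741126 = 0.88330741
S_0' = S_0 - PV(D) = 113.1000 - 0.88330741 = 112.21669259
d1 = (ln(S_0'/K) + (r + sigma^2/2)*T) / (sigma*sqrt(T)) = -0.34129168
d2 = d1 - sigma*sqrt(T) = -0.63629168
exp(-rT) = 0.98782473
N(-d1) = 0.63355800; N(-d2) = 0.73770684
P = K * exp(-rT) * N(-d2) - S_0' * N(-d1) = 131.2200 * 0.98782473 * 0.73770684 - 112.21669259 * 0.63355800 = 24.5275


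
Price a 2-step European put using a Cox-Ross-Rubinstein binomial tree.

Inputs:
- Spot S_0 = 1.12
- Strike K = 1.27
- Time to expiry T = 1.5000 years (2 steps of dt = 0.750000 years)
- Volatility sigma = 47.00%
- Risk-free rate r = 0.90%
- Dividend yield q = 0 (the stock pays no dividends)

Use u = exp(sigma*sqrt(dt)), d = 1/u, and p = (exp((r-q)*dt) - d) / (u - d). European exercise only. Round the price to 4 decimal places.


dt = T/N = 0.750000
u = exp(sigma*sqrt(dt)) = 1.502352; d = 1/u = 0.665623
p = (exp((r-q)*dt) - d) / (u - d) = 0.407718
Discount per step: exp(-r*dt) = 0.993273
Stock lattice S(k, i) with i counting down-moves:
  k=0: S(0,0) = 1.1200
  k=1: S(1,0) = 1.6826; S(1,1) = 0.7455
  k=2: S(2,0) = 2.5279; S(2,1) = 1.1200; S(2,2) = 0.4962
Terminal payoffs V(N, i) = max(K - S_T, 0):
  V(2,0) = 0.000000; V(2,1) = 0.150000; V(2,2) = 0.773780
Backward induction: V(k, i) = exp(-r*dt) * [p * V(k+1, i) + (1-p) * V(k+1, i+1)].
  V(1,0) = exp(-r*dt) * [p*0.000000 + (1-p)*0.150000] = 0.088245
  V(1,1) = exp(-r*dt) * [p*0.150000 + (1-p)*0.773780] = 0.515959
  V(0,0) = exp(-r*dt) * [p*0.088245 + (1-p)*0.515959] = 0.339274

Answer: Price = V(0,0) = 0.3393


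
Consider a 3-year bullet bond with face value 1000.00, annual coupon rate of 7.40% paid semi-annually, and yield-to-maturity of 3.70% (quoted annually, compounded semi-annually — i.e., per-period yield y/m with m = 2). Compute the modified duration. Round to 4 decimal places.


Coupon per period c = face * coupon_rate / m = 37.000000
Periods per year m = 2; per-period yield y/m = 0.018500
Number of cashflows N = 6
Cashflows (t years, CF_t, discount factor 1/(1+y/m)^(m*t), PV):
  t = 0.5000: CF_t = 37.000000, DF = 0.981836, PV = 36.327933
  t = 1.0000: CF_t = 37.000000, DF = 0.964002, PV = 35.668074
  t = 1.5000: CF_t = 37.000000, DF = 0.946492, PV = 35.020200
  t = 2.0000: CF_t = 37.000000, DF = 0.929300, PV = 34.384094
  t = 2.5000: CF_t = 37.000000, DF = 0.912420, PV = 33.759543
  t = 3.0000: CF_t = 1037.000000, DF = 0.895847, PV = 928.993246
Price P = sum_t PV_t = 1104.153090
First compute Macaulay numerator sum_t t * PV_t:
  t * PV_t at t = 0.5000: 18.163967
  t * PV_t at t = 1.0000: 35.668074
  t * PV_t at t = 1.5000: 52.530300
  t * PV_t at t = 2.0000: 68.768189
  t * PV_t at t = 2.5000: 84.398857
  t * PV_t at t = 3.0000: 2786.979737
Macaulay duration D = 3046.509123 / 1104.153090 = 2.759137
Modified duration = D / (1 + y/m) = 2.759137 / (1 + 0.018500) = 2.709020

Answer: Modified duration = 2.7090


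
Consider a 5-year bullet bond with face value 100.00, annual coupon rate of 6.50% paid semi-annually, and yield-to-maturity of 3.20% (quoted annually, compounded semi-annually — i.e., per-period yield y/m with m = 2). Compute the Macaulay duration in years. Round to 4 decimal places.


Answer: Macaulay duration = 4.4004 years

Derivation:
Coupon per period c = face * coupon_rate / m = 3.250000
Periods per year m = 2; per-period yield y/m = 0.016000
Number of cashflows N = 10
Cashflows (t years, CF_t, discount factor 1/(1+y/m)^(m*t), PV):
  t = 0.5000: CF_t = 3.250000, DF = 0.984252, PV = 3.198819
  t = 1.0000: CF_t = 3.250000, DF = 0.968752, PV = 3.148444
  t = 1.5000: CF_t = 3.250000, DF = 0.953496, PV = 3.098862
  t = 2.0000: CF_t = 3.250000, DF = 0.938480, PV = 3.050061
  t = 2.5000: CF_t = 3.250000, DF = 0.923701, PV = 3.002029
  t = 3.0000: CF_t = 3.250000, DF = 0.909155, PV = 2.954753
  t = 3.5000: CF_t = 3.250000, DF = 0.894837, PV = 2.908221
  t = 4.0000: CF_t = 3.250000, DF = 0.880745, PV = 2.862422
  t = 4.5000: CF_t = 3.250000, DF = 0.866875, PV = 2.817345
  t = 5.0000: CF_t = 103.250000, DF = 0.853224, PV = 88.095349
Price P = sum_t PV_t = 115.136304
Macaulay numerator sum_t t * PV_t:
  t * PV_t at t = 0.5000: 1.599409
  t * PV_t at t = 1.0000: 3.148444
  t * PV_t at t = 1.5000: 4.648293
  t * PV_t at t = 2.0000: 6.100122
  t * PV_t at t = 2.5000: 7.505071
  t * PV_t at t = 3.0000: 8.864258
  t * PV_t at t = 3.5000: 10.178773
  t * PV_t at t = 4.0000: 11.449689
  t * PV_t at t = 4.5000: 12.678051
  t * PV_t at t = 5.0000: 440.476745
Macaulay duration D = (sum_t t * PV_t) / P = 506.648856 / 115.136304 = 4.400427
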